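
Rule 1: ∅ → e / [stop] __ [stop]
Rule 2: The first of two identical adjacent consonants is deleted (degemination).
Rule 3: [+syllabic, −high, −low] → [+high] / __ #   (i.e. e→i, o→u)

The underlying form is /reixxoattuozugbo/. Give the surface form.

Rule 1 (stop-cluster e-epenthesis): /t/ and /t/ form a stop–stop cluster, so [e] is inserted between them. /g/ and /b/ form a stop–stop cluster, so [e] is inserted between them. /reixxoattuozugbo/ → reixxoatetuozugebo.
Rule 2 (degemination): /xx/ is a geminate; the first /x/ deletes. /reixxoatetuozugebo/ → reixoatetuozugebo.
Rule 3 (final vowel raising): /o/ is a mid vowel in word-final position, so it raises to [u]. /reixoatetuozugebo/ → reixoatetuozugebu.

reixoatetuozugebu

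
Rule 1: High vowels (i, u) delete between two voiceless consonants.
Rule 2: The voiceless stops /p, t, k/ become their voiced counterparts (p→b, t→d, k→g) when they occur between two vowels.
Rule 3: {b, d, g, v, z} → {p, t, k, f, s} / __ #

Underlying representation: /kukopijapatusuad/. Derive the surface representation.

Rule 1 (high vowel syncope): /u/ is a high vowel flanked by voiceless consonants /k/ and /k/, so it deletes. /u/ is a high vowel flanked by voiceless consonants /t/ and /s/, so it deletes. /kukopijapatusuad/ → kkopijapatsuad.
Rule 2 (intervocalic voicing): /p/ is a voiceless stop between vowels /o/ and /i/, so it voices to [b]. /p/ is a voiceless stop between vowels /a/ and /a/, so it voices to [b]. /kkopijapatsuad/ → kkobijabatsuad.
Rule 3 (final devoicing): /d/ is a voiced obstruent in word-final position, so it devoices to [t]. /kkobijabatsuad/ → kkobijabatsuat.

kkobijabatsuat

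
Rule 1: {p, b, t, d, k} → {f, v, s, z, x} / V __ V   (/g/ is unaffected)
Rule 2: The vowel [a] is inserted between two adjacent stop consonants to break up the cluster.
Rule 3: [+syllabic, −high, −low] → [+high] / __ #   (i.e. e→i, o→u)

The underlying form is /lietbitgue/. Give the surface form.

lietabitagui

Rule 1 (intervocalic spirantization): no segment meets the environment; /lietbitgue/ is unchanged.
Rule 2 (stop-cluster a-epenthesis): /t/ and /b/ form a stop–stop cluster, so [a] is inserted between them. /t/ and /g/ form a stop–stop cluster, so [a] is inserted between them. /lietbitgue/ → lietabitague.
Rule 3 (final vowel raising): /e/ is a mid vowel in word-final position, so it raises to [i]. /lietabitague/ → lietabitagui.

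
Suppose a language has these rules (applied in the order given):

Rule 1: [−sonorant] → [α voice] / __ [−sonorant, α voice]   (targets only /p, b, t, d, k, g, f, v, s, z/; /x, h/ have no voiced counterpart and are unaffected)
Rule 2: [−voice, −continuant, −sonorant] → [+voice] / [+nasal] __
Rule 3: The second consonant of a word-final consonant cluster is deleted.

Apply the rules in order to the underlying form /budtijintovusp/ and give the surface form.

buttijindovus

Rule 1 (regressive voicing assimilation): /d/ precedes the voiceless obstruent /t/, so it devoices to [t] by assimilation. /budtijintovusp/ → buttijintovusp.
Rule 2 (post-nasal voicing): /t/ is a voiceless stop immediately after the nasal /n/, so it voices to [d]. /buttijintovusp/ → buttijindovusp.
Rule 3 (final cluster simplification): /p/ is the second consonant of a word-final cluster /sp/, so it deletes. /buttijindovusp/ → buttijindovus.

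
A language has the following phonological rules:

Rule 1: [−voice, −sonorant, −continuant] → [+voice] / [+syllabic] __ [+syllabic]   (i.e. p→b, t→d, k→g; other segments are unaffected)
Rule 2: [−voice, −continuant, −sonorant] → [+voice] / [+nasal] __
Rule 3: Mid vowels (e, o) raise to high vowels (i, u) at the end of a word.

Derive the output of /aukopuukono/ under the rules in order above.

Rule 1 (intervocalic voicing): /k/ is a voiceless stop between vowels /u/ and /o/, so it voices to [g]. /p/ is a voiceless stop between vowels /o/ and /u/, so it voices to [b]. /k/ is a voiceless stop between vowels /u/ and /o/, so it voices to [g]. /aukopuukono/ → augobuugono.
Rule 2 (post-nasal voicing): no segment meets the environment; /augobuugono/ is unchanged.
Rule 3 (final vowel raising): /o/ is a mid vowel in word-final position, so it raises to [u]. /augobuugono/ → augobuugonu.

augobuugonu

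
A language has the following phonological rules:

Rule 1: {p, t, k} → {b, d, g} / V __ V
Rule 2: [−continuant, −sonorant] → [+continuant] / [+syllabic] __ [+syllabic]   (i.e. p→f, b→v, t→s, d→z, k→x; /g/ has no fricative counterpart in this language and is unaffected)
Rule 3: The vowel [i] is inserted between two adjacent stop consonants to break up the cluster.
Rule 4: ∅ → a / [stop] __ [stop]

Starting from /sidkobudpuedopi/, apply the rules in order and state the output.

Rule 1 (intervocalic voicing): /p/ is a voiceless stop between vowels /o/ and /i/, so it voices to [b]. /sidkobudpuedopi/ → sidkobudpuedobi.
Rule 2 (intervocalic spirantization): /b/ is a stop between vowels /o/ and /u/, so it spirantizes to the fricative [v]. /d/ is a stop between vowels /e/ and /o/, so it spirantizes to the fricative [z]. /b/ is a stop between vowels /o/ and /i/, so it spirantizes to the fricative [v]. /sidkobudpuedobi/ → sidkovudpuezovi.
Rule 3 (stop-cluster i-epenthesis): /d/ and /k/ form a stop–stop cluster, so [i] is inserted between them. /d/ and /p/ form a stop–stop cluster, so [i] is inserted between them. /sidkovudpuezovi/ → sidikovudipuezovi.
Rule 4 (stop-cluster a-epenthesis): no segment meets the environment; /sidikovudipuezovi/ is unchanged.

sidikovudipuezovi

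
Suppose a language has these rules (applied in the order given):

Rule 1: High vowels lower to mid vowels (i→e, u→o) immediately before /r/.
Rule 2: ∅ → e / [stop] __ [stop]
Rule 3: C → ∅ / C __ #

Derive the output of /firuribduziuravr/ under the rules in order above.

Rule 1 (pre-rhotic lowering): /i/ is a high vowel immediately before /r/, so it lowers to [e]. /u/ is a high vowel immediately before /r/, so it lowers to [o]. /u/ is a high vowel immediately before /r/, so it lowers to [o]. /firuribduziuravr/ → feroribduzioravr.
Rule 2 (stop-cluster e-epenthesis): /b/ and /d/ form a stop–stop cluster, so [e] is inserted between them. /feroribduzioravr/ → feroribeduzioravr.
Rule 3 (final cluster simplification): /r/ is the second consonant of a word-final cluster /vr/, so it deletes. /feroribeduzioravr/ → feroribeduziorav.

feroribeduziorav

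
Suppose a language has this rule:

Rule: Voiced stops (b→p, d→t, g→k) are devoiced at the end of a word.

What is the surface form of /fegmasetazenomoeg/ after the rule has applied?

/g/ is a voiced stop in word-final position, so it devoices to [k].
Surface form: [fegmasetazenomoek].

fegmasetazenomoek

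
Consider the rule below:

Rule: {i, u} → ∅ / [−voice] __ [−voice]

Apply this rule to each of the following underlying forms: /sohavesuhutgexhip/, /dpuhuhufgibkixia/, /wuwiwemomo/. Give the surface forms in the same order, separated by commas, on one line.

/sohavesuhutgexhip/: /u/ is a high vowel flanked by voiceless consonants /s/ and /h/, so it deletes. /u/ is a high vowel flanked by voiceless consonants /h/ and /t/, so it deletes. /i/ is a high vowel flanked by voiceless consonants /h/ and /p/, so it deletes. → [sohaveshtgexhp].
/dpuhuhufgibkixia/: /u/ is a high vowel flanked by voiceless consonants /p/ and /h/, so it deletes. /u/ is a high vowel flanked by voiceless consonants /h/ and /h/, so it deletes. /u/ is a high vowel flanked by voiceless consonants /h/ and /f/, so it deletes. /i/ is a high vowel flanked by voiceless consonants /k/ and /x/, so it deletes. → [dphhfgibkxia].
/wuwiwemomo/: the rule's environment is not met; surfaces unchanged as [wuwiwemomo].

sohaveshtgexhp, dphhfgibkxia, wuwiwemomo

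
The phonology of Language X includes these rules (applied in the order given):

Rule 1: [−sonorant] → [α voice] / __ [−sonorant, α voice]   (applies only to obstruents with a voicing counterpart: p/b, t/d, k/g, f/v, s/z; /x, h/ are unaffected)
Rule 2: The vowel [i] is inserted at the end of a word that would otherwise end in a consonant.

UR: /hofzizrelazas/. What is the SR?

Rule 1 (regressive voicing assimilation): /f/ precedes the voiced obstruent /z/, so it voices to [v] by assimilation. /hofzizrelazas/ → hovzizrelazas.
Rule 2 (final i-epenthesis): the form ends in the consonant /s/, so [i] is inserted word-finally. /hovzizrelazas/ → hovzizrelazasi.

hovzizrelazasi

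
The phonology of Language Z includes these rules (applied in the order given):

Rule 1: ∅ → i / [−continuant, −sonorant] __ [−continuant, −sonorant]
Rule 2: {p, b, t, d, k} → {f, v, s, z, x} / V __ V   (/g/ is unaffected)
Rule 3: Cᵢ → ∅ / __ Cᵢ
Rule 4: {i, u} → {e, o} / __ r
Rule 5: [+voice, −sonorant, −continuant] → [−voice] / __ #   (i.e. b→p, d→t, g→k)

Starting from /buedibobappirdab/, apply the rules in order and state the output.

buezivovafiferdap

Rule 1 (stop-cluster i-epenthesis): /p/ and /p/ form a stop–stop cluster, so [i] is inserted between them. /buedibobappirdab/ → buedibobapipirdab.
Rule 2 (intervocalic spirantization): /d/ is a stop between vowels /e/ and /i/, so it spirantizes to the fricative [z]. /b/ is a stop between vowels /i/ and /o/, so it spirantizes to the fricative [v]. /b/ is a stop between vowels /o/ and /a/, so it spirantizes to the fricative [v]. /p/ is a stop between vowels /a/ and /i/, so it spirantizes to the fricative [f]. /p/ is a stop between vowels /i/ and /i/, so it spirantizes to the fricative [f]. /buedibobapipirdab/ → buezivovafifirdab.
Rule 3 (degemination): no segment meets the environment; /buezivovafifirdab/ is unchanged.
Rule 4 (pre-rhotic lowering): /i/ is a high vowel immediately before /r/, so it lowers to [e]. /buezivovafifirdab/ → buezivovafiferdab.
Rule 5 (final devoicing): /b/ is a voiced stop in word-final position, so it devoices to [p]. /buezivovafiferdab/ → buezivovafiferdap.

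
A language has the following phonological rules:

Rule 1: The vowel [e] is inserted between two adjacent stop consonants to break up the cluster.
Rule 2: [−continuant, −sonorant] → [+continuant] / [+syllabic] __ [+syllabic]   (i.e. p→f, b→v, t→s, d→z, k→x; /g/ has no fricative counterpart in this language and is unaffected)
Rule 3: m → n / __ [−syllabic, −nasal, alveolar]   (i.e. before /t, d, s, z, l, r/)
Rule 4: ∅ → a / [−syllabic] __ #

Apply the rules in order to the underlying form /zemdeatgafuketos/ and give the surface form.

zendeasegafuxesosa

Rule 1 (stop-cluster e-epenthesis): /t/ and /g/ form a stop–stop cluster, so [e] is inserted between them. /zemdeatgafuketos/ → zemdeategafuketos.
Rule 2 (intervocalic spirantization): /t/ is a stop between vowels /a/ and /e/, so it spirantizes to the fricative [s]. /k/ is a stop between vowels /u/ and /e/, so it spirantizes to the fricative [x]. /t/ is a stop between vowels /e/ and /o/, so it spirantizes to the fricative [s]. /zemdeategafuketos/ → zemdeasegafuxesos.
Rule 3 (nasal place assimilation): /m/ precedes the alveolar consonant /d/, so it assimilates in place to [n]. /zemdeasegafuxesos/ → zendeasegafuxesos.
Rule 4 (final a-epenthesis): the form ends in the consonant /s/, so [a] is inserted word-finally. /zendeasegafuxesos/ → zendeasegafuxesosa.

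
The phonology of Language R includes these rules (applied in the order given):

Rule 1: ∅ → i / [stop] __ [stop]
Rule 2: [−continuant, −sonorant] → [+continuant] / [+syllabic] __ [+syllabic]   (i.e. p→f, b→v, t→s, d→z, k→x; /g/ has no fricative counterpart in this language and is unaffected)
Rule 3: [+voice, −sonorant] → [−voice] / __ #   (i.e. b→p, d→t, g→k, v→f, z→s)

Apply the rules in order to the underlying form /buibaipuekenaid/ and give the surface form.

buivaifuexenait

Rule 1 (stop-cluster i-epenthesis): no segment meets the environment; /buibaipuekenaid/ is unchanged.
Rule 2 (intervocalic spirantization): /b/ is a stop between vowels /i/ and /a/, so it spirantizes to the fricative [v]. /p/ is a stop between vowels /i/ and /u/, so it spirantizes to the fricative [f]. /k/ is a stop between vowels /e/ and /e/, so it spirantizes to the fricative [x]. /buibaipuekenaid/ → buivaifuexenaid.
Rule 3 (final devoicing): /d/ is a voiced obstruent in word-final position, so it devoices to [t]. /buivaifuexenaid/ → buivaifuexenait.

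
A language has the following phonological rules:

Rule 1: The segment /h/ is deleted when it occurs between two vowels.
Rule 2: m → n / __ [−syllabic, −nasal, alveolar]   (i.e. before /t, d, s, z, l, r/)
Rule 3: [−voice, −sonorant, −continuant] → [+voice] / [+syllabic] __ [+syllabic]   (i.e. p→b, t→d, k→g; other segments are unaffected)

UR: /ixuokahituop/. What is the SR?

Rule 1 (intervocalic h-deletion): /h/ occurs between vowels /a/ and /i/, so it deletes. /ixuokahituop/ → ixuokaituop.
Rule 2 (nasal place assimilation): no segment meets the environment; /ixuokaituop/ is unchanged.
Rule 3 (intervocalic voicing): /k/ is a voiceless stop between vowels /o/ and /a/, so it voices to [g]. /t/ is a voiceless stop between vowels /i/ and /u/, so it voices to [d]. /ixuokaituop/ → ixuogaiduop.

ixuogaiduop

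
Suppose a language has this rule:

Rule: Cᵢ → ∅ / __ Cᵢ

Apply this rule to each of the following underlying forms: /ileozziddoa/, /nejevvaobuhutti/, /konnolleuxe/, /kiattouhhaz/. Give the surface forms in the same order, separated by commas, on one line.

/ileozziddoa/: /zz/ is a geminate; the first /z/ deletes. /dd/ is a geminate; the first /d/ deletes. → [ileozidoa].
/nejevvaobuhutti/: /vv/ is a geminate; the first /v/ deletes. /tt/ is a geminate; the first /t/ deletes. → [nejevaobuhuti].
/konnolleuxe/: /nn/ is a geminate; the first /n/ deletes. /ll/ is a geminate; the first /l/ deletes. → [konoleuxe].
/kiattouhhaz/: /tt/ is a geminate; the first /t/ deletes. /hh/ is a geminate; the first /h/ deletes. → [kiatouhaz].

ileozidoa, nejevaobuhuti, konoleuxe, kiatouhaz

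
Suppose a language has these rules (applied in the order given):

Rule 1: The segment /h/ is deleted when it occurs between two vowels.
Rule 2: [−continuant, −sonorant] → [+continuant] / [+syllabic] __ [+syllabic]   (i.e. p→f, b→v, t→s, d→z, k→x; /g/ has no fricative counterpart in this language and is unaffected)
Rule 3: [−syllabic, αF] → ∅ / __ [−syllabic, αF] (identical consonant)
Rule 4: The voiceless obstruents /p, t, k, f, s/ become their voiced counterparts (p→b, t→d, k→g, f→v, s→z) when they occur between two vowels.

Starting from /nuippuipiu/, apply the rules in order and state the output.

nuibuiviu

Rule 1 (intervocalic h-deletion): no segment meets the environment; /nuippuipiu/ is unchanged.
Rule 2 (intervocalic spirantization): /p/ is a stop between vowels /i/ and /i/, so it spirantizes to the fricative [f]. /nuippuipiu/ → nuippuifiu.
Rule 3 (degemination): /pp/ is a geminate; the first /p/ deletes. /nuippuifiu/ → nuipuifiu.
Rule 4 (intervocalic voicing): /p/ is a voiceless obstruent between vowels /i/ and /u/, so it voices to [b]. /f/ is a voiceless obstruent between vowels /i/ and /i/, so it voices to [v]. /nuipuifiu/ → nuibuiviu.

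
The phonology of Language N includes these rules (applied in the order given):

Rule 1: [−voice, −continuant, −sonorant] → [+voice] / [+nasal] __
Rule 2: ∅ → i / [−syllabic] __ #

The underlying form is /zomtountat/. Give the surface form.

Rule 1 (post-nasal voicing): /t/ is a voiceless stop immediately after the nasal /m/, so it voices to [d]. /t/ is a voiceless stop immediately after the nasal /n/, so it voices to [d]. /zomtountat/ → zomdoundat.
Rule 2 (final i-epenthesis): the form ends in the consonant /t/, so [i] is inserted word-finally. /zomdoundat/ → zomdoundati.

zomdoundati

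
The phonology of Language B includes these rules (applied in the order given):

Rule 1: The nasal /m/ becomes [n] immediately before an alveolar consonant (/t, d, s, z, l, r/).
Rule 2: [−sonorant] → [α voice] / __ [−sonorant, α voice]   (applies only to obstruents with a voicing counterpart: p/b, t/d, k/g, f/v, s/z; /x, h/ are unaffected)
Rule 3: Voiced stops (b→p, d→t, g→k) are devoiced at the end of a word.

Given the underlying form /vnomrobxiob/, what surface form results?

Rule 1 (nasal place assimilation): /m/ precedes the alveolar consonant /r/, so it assimilates in place to [n]. /vnomrobxiob/ → vnonrobxiob.
Rule 2 (regressive voicing assimilation): /b/ precedes the voiceless obstruent /x/, so it devoices to [p] by assimilation. /vnonrobxiob/ → vnonropxiob.
Rule 3 (final devoicing): /b/ is a voiced stop in word-final position, so it devoices to [p]. /vnonropxiob/ → vnonropxiop.

vnonropxiop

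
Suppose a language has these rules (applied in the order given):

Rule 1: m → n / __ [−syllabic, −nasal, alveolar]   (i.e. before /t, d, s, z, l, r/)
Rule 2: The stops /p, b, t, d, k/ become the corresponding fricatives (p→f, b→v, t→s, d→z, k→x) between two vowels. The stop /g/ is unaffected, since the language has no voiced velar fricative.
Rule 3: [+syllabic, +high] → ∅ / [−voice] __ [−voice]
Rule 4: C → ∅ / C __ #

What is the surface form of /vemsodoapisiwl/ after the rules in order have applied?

vensozoafsiw

Rule 1 (nasal place assimilation): /m/ precedes the alveolar consonant /s/, so it assimilates in place to [n]. /vemsodoapisiwl/ → vensodoapisiwl.
Rule 2 (intervocalic spirantization): /d/ is a stop between vowels /o/ and /o/, so it spirantizes to the fricative [z]. /p/ is a stop between vowels /a/ and /i/, so it spirantizes to the fricative [f]. /vensodoapisiwl/ → vensozoafisiwl.
Rule 3 (high vowel syncope): /i/ is a high vowel flanked by voiceless consonants /f/ and /s/, so it deletes. /vensozoafisiwl/ → vensozoafsiwl.
Rule 4 (final cluster simplification): /l/ is the second consonant of a word-final cluster /wl/, so it deletes. /vensozoafsiwl/ → vensozoafsiw.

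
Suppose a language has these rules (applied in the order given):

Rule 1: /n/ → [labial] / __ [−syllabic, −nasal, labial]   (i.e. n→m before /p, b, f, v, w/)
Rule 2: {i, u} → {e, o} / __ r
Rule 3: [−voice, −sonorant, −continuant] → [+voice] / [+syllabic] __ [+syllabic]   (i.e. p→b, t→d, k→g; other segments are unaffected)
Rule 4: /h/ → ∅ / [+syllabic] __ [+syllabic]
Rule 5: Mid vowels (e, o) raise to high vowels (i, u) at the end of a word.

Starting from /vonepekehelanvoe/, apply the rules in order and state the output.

Rule 1 (nasal place assimilation): /n/ precedes the labial consonant /v/, so it assimilates in place to [m]. /vonepekehelanvoe/ → vonepekehelamvoe.
Rule 2 (pre-rhotic lowering): no segment meets the environment; /vonepekehelamvoe/ is unchanged.
Rule 3 (intervocalic voicing): /p/ is a voiceless stop between vowels /e/ and /e/, so it voices to [b]. /k/ is a voiceless stop between vowels /e/ and /e/, so it voices to [g]. /vonepekehelamvoe/ → vonebegehelamvoe.
Rule 4 (intervocalic h-deletion): /h/ occurs between vowels /e/ and /e/, so it deletes. /vonebegehelamvoe/ → vonebegeelamvoe.
Rule 5 (final vowel raising): /e/ is a mid vowel in word-final position, so it raises to [i]. /vonebegeelamvoe/ → vonebegeelamvoi.

vonebegeelamvoi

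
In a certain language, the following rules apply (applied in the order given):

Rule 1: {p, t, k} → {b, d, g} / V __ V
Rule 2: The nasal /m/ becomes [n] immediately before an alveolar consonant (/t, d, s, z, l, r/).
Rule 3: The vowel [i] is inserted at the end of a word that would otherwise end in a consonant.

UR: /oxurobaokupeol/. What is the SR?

Rule 1 (intervocalic voicing): /k/ is a voiceless stop between vowels /o/ and /u/, so it voices to [g]. /p/ is a voiceless stop between vowels /u/ and /e/, so it voices to [b]. /oxurobaokupeol/ → oxurobaogubeol.
Rule 2 (nasal place assimilation): no segment meets the environment; /oxurobaogubeol/ is unchanged.
Rule 3 (final i-epenthesis): the form ends in the consonant /l/, so [i] is inserted word-finally. /oxurobaogubeol/ → oxurobaogubeoli.

oxurobaogubeoli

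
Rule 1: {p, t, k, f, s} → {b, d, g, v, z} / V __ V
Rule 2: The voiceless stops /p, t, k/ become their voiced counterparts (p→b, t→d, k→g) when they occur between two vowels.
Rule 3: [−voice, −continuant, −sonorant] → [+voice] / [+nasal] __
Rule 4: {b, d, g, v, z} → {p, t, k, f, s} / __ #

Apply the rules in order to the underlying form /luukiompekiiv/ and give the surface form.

Rule 1 (intervocalic voicing): /k/ is a voiceless obstruent between vowels /u/ and /i/, so it voices to [g]. /k/ is a voiceless obstruent between vowels /e/ and /i/, so it voices to [g]. /luukiompekiiv/ → luugiompegiiv.
Rule 2 (intervocalic voicing): no segment meets the environment; /luugiompegiiv/ is unchanged.
Rule 3 (post-nasal voicing): /p/ is a voiceless stop immediately after the nasal /m/, so it voices to [b]. /luugiompegiiv/ → luugiombegiiv.
Rule 4 (final devoicing): /v/ is a voiced obstruent in word-final position, so it devoices to [f]. /luugiombegiiv/ → luugiombegiif.

luugiombegiif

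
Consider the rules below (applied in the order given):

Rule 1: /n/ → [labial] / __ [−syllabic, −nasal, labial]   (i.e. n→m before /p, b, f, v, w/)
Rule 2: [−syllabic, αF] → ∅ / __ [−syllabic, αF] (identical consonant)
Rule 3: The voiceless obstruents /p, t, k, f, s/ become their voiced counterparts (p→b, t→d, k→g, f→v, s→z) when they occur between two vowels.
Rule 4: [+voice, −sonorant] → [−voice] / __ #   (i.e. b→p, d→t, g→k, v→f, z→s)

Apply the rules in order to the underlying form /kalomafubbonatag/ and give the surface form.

kalomavubonadak

Rule 1 (nasal place assimilation): no segment meets the environment; /kalomafubbonatag/ is unchanged.
Rule 2 (degemination): /bb/ is a geminate; the first /b/ deletes. /kalomafubbonatag/ → kalomafubonatag.
Rule 3 (intervocalic voicing): /f/ is a voiceless obstruent between vowels /a/ and /u/, so it voices to [v]. /t/ is a voiceless obstruent between vowels /a/ and /a/, so it voices to [d]. /kalomafubonatag/ → kalomavubonadag.
Rule 4 (final devoicing): /g/ is a voiced obstruent in word-final position, so it devoices to [k]. /kalomavubonadag/ → kalomavubonadak.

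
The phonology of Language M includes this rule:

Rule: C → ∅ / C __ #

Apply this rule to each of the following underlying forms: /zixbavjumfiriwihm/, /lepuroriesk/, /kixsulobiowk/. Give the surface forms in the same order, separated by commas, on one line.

/zixbavjumfiriwihm/: /m/ is the second consonant of a word-final cluster /hm/, so it deletes. → [zixbavjumfiriwih].
/lepuroriesk/: /k/ is the second consonant of a word-final cluster /sk/, so it deletes. → [lepurories].
/kixsulobiowk/: /k/ is the second consonant of a word-final cluster /wk/, so it deletes. → [kixsulobiow].

zixbavjumfiriwih, lepurories, kixsulobiow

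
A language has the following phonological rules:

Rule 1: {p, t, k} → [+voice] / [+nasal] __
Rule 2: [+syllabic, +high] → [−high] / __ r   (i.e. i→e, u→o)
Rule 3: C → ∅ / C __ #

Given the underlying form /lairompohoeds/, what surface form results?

Rule 1 (post-nasal voicing): /p/ is a voiceless stop immediately after the nasal /m/, so it voices to [b]. /lairompohoeds/ → lairombohoeds.
Rule 2 (pre-rhotic lowering): /i/ is a high vowel immediately before /r/, so it lowers to [e]. /lairombohoeds/ → laerombohoeds.
Rule 3 (final cluster simplification): /s/ is the second consonant of a word-final cluster /ds/, so it deletes. /laerombohoeds/ → laerombohoed.

laerombohoed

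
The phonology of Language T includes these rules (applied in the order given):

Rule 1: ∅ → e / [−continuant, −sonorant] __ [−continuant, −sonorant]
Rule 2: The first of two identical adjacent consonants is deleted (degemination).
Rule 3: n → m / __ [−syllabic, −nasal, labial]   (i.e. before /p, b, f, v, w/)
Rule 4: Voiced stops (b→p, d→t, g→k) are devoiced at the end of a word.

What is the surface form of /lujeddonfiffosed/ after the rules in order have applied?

lujededomfifoset

Rule 1 (stop-cluster e-epenthesis): /d/ and /d/ form a stop–stop cluster, so [e] is inserted between them. /lujeddonfiffosed/ → lujededonfiffosed.
Rule 2 (degemination): /ff/ is a geminate; the first /f/ deletes. /lujededonfiffosed/ → lujededonfifosed.
Rule 3 (nasal place assimilation): /n/ precedes the labial consonant /f/, so it assimilates in place to [m]. /lujededonfifosed/ → lujededomfifosed.
Rule 4 (final devoicing): /d/ is a voiced stop in word-final position, so it devoices to [t]. /lujededomfifosed/ → lujededomfifoset.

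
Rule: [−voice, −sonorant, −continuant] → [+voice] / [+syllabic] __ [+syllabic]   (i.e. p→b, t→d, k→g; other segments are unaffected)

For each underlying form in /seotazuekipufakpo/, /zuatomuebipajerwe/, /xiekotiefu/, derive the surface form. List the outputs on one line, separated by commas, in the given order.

seodazuegibufakpo, zuadomuebibajerwe, xiegodiefu

/seotazuekipufakpo/: /t/ is a voiceless stop between vowels /o/ and /a/, so it voices to [d]. /k/ is a voiceless stop between vowels /e/ and /i/, so it voices to [g]. /p/ is a voiceless stop between vowels /i/ and /u/, so it voices to [b]. → [seodazuegibufakpo].
/zuatomuebipajerwe/: /t/ is a voiceless stop between vowels /a/ and /o/, so it voices to [d]. /p/ is a voiceless stop between vowels /i/ and /a/, so it voices to [b]. → [zuadomuebibajerwe].
/xiekotiefu/: /k/ is a voiceless stop between vowels /e/ and /o/, so it voices to [g]. /t/ is a voiceless stop between vowels /o/ and /i/, so it voices to [d]. → [xiegodiefu].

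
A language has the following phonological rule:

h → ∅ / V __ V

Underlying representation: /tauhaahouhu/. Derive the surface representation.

tauaaouu

/h/ occurs between vowels /u/ and /a/, so it deletes.
/h/ occurs between vowels /a/ and /o/, so it deletes.
/h/ occurs between vowels /u/ and /u/, so it deletes.
Surface form: [tauaaouu].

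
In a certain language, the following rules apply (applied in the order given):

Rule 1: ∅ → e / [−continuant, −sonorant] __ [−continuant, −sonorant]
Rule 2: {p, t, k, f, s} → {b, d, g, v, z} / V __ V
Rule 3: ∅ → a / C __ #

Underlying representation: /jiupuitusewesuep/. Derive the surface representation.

Rule 1 (stop-cluster e-epenthesis): no segment meets the environment; /jiupuitusewesuep/ is unchanged.
Rule 2 (intervocalic voicing): /p/ is a voiceless obstruent between vowels /u/ and /u/, so it voices to [b]. /t/ is a voiceless obstruent between vowels /i/ and /u/, so it voices to [d]. /s/ is a voiceless obstruent between vowels /u/ and /e/, so it voices to [z]. /s/ is a voiceless obstruent between vowels /e/ and /u/, so it voices to [z]. /jiupuitusewesuep/ → jiubuiduzewezuep.
Rule 3 (final a-epenthesis): the form ends in the consonant /p/, so [a] is inserted word-finally. /jiubuiduzewezuep/ → jiubuiduzewezuepa.

jiubuiduzewezuepa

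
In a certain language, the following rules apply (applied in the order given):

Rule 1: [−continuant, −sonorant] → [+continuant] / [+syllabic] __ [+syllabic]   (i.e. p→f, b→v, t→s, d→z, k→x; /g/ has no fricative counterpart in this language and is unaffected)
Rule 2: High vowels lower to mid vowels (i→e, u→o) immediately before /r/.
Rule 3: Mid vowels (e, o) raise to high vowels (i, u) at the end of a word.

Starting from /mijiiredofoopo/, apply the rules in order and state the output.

Rule 1 (intervocalic spirantization): /d/ is a stop between vowels /e/ and /o/, so it spirantizes to the fricative [z]. /p/ is a stop between vowels /o/ and /o/, so it spirantizes to the fricative [f]. /mijiiredofoopo/ → mijiirezofoofo.
Rule 2 (pre-rhotic lowering): /i/ is a high vowel immediately before /r/, so it lowers to [e]. /mijiirezofoofo/ → mijierezofoofo.
Rule 3 (final vowel raising): /o/ is a mid vowel in word-final position, so it raises to [u]. /mijierezofoofo/ → mijierezofoofu.

mijierezofoofu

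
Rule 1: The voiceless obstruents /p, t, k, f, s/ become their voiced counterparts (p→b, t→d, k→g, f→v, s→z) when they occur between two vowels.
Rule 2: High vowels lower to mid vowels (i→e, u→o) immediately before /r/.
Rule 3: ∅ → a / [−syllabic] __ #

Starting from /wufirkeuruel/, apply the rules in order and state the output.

wuverkeoruela

Rule 1 (intervocalic voicing): /f/ is a voiceless obstruent between vowels /u/ and /i/, so it voices to [v]. /wufirkeuruel/ → wuvirkeuruel.
Rule 2 (pre-rhotic lowering): /i/ is a high vowel immediately before /r/, so it lowers to [e]. /u/ is a high vowel immediately before /r/, so it lowers to [o]. /wuvirkeuruel/ → wuverkeoruel.
Rule 3 (final a-epenthesis): the form ends in the consonant /l/, so [a] is inserted word-finally. /wuverkeoruel/ → wuverkeoruela.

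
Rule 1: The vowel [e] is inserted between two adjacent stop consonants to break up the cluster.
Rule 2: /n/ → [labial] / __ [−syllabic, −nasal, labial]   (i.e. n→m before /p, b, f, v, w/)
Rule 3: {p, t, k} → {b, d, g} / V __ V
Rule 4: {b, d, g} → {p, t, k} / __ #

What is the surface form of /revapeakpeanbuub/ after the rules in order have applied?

Rule 1 (stop-cluster e-epenthesis): /k/ and /p/ form a stop–stop cluster, so [e] is inserted between them. /revapeakpeanbuub/ → revapeakepeanbuub.
Rule 2 (nasal place assimilation): /n/ precedes the labial consonant /b/, so it assimilates in place to [m]. /revapeakepeanbuub/ → revapeakepeambuub.
Rule 3 (intervocalic voicing): /p/ is a voiceless stop between vowels /a/ and /e/, so it voices to [b]. /k/ is a voiceless stop between vowels /a/ and /e/, so it voices to [g]. /p/ is a voiceless stop between vowels /e/ and /e/, so it voices to [b]. /revapeakepeambuub/ → revabeagebeambuub.
Rule 4 (final devoicing): /b/ is a voiced stop in word-final position, so it devoices to [p]. /revabeagebeambuub/ → revabeagebeambuup.

revabeagebeambuup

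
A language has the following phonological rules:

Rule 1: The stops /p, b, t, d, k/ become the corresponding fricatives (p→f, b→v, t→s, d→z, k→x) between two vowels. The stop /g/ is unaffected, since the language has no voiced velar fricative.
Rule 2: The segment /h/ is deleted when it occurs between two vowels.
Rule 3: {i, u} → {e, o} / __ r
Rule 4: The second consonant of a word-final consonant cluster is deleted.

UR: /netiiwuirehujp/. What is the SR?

Rule 1 (intervocalic spirantization): /t/ is a stop between vowels /e/ and /i/, so it spirantizes to the fricative [s]. /netiiwuirehujp/ → nesiiwuirehujp.
Rule 2 (intervocalic h-deletion): /h/ occurs between vowels /e/ and /u/, so it deletes. /nesiiwuirehujp/ → nesiiwuireujp.
Rule 3 (pre-rhotic lowering): /i/ is a high vowel immediately before /r/, so it lowers to [e]. /nesiiwuireujp/ → nesiiwuereujp.
Rule 4 (final cluster simplification): /p/ is the second consonant of a word-final cluster /jp/, so it deletes. /nesiiwuereujp/ → nesiiwuereuj.

nesiiwuereuj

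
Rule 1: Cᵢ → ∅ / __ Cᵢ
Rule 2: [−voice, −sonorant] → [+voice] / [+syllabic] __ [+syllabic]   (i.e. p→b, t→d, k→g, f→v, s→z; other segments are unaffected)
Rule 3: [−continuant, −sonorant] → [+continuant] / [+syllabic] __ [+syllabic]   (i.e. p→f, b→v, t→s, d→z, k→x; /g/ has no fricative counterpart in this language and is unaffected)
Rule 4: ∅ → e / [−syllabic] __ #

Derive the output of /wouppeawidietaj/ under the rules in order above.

Rule 1 (degemination): /pp/ is a geminate; the first /p/ deletes. /wouppeawidietaj/ → woupeawidietaj.
Rule 2 (intervocalic voicing): /p/ is a voiceless obstruent between vowels /u/ and /e/, so it voices to [b]. /t/ is a voiceless obstruent between vowels /e/ and /a/, so it voices to [d]. /woupeawidietaj/ → woubeawidiedaj.
Rule 3 (intervocalic spirantization): /b/ is a stop between vowels /u/ and /e/, so it spirantizes to the fricative [v]. /d/ is a stop between vowels /i/ and /i/, so it spirantizes to the fricative [z]. /d/ is a stop between vowels /e/ and /a/, so it spirantizes to the fricative [z]. /woubeawidiedaj/ → wouveawiziezaj.
Rule 4 (final e-epenthesis): the form ends in the consonant /j/, so [e] is inserted word-finally. /wouveawiziezaj/ → wouveawiziezaje.

wouveawiziezaje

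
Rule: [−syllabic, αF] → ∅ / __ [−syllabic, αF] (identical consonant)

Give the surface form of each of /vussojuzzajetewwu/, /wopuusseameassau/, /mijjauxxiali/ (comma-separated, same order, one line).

vusojuzajetewu, wopuuseameasau, mijauxiali

/vussojuzzajetewwu/: /ss/ is a geminate; the first /s/ deletes. /zz/ is a geminate; the first /z/ deletes. /ww/ is a geminate; the first /w/ deletes. → [vusojuzajetewu].
/wopuusseameassau/: /ss/ is a geminate; the first /s/ deletes. /ss/ is a geminate; the first /s/ deletes. → [wopuuseameasau].
/mijjauxxiali/: /jj/ is a geminate; the first /j/ deletes. /xx/ is a geminate; the first /x/ deletes. → [mijauxiali].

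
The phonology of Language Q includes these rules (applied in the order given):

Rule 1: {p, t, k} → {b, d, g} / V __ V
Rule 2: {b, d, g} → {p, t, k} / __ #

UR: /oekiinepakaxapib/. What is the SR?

oegiinebagaxabip

Rule 1 (intervocalic voicing): /k/ is a voiceless stop between vowels /e/ and /i/, so it voices to [g]. /p/ is a voiceless stop between vowels /e/ and /a/, so it voices to [b]. /k/ is a voiceless stop between vowels /a/ and /a/, so it voices to [g]. /p/ is a voiceless stop between vowels /a/ and /i/, so it voices to [b]. /oekiinepakaxapib/ → oegiinebagaxabib.
Rule 2 (final devoicing): /b/ is a voiced stop in word-final position, so it devoices to [p]. /oegiinebagaxabib/ → oegiinebagaxabip.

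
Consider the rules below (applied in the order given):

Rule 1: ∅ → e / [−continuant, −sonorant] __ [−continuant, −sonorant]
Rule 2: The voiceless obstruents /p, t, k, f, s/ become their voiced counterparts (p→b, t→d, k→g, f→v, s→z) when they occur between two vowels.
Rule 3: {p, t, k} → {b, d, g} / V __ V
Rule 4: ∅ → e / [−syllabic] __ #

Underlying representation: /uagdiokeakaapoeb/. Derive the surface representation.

uagediogeagaaboebe

Rule 1 (stop-cluster e-epenthesis): /g/ and /d/ form a stop–stop cluster, so [e] is inserted between them. /uagdiokeakaapoeb/ → uagediokeakaapoeb.
Rule 2 (intervocalic voicing): /k/ is a voiceless obstruent between vowels /o/ and /e/, so it voices to [g]. /k/ is a voiceless obstruent between vowels /a/ and /a/, so it voices to [g]. /p/ is a voiceless obstruent between vowels /a/ and /o/, so it voices to [b]. /uagediokeakaapoeb/ → uagediogeagaaboeb.
Rule 3 (intervocalic voicing): no segment meets the environment; /uagediogeagaaboeb/ is unchanged.
Rule 4 (final e-epenthesis): the form ends in the consonant /b/, so [e] is inserted word-finally. /uagediogeagaaboeb/ → uagediogeagaaboebe.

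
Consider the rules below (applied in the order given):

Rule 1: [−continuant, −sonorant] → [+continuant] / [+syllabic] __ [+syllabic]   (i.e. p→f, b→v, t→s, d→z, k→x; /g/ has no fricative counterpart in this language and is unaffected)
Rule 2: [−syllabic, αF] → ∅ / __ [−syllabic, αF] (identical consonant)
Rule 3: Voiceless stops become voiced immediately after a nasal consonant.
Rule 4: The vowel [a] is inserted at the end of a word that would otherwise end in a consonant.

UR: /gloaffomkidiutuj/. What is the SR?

Rule 1 (intervocalic spirantization): /d/ is a stop between vowels /i/ and /i/, so it spirantizes to the fricative [z]. /t/ is a stop between vowels /u/ and /u/, so it spirantizes to the fricative [s]. /gloaffomkidiutuj/ → gloaffomkiziusuj.
Rule 2 (degemination): /ff/ is a geminate; the first /f/ deletes. /gloaffomkiziusuj/ → gloafomkiziusuj.
Rule 3 (post-nasal voicing): /k/ is a voiceless stop immediately after the nasal /m/, so it voices to [g]. /gloafomkiziusuj/ → gloafomgiziusuj.
Rule 4 (final a-epenthesis): the form ends in the consonant /j/, so [a] is inserted word-finally. /gloafomgiziusuj/ → gloafomgiziusuja.

gloafomgiziusuja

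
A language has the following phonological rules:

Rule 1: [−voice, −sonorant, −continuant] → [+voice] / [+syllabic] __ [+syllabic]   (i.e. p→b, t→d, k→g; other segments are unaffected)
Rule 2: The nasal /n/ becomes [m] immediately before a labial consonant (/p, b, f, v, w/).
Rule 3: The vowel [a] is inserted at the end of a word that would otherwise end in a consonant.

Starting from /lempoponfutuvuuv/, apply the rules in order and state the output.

Rule 1 (intervocalic voicing): /p/ is a voiceless stop between vowels /o/ and /o/, so it voices to [b]. /t/ is a voiceless stop between vowels /u/ and /u/, so it voices to [d]. /lempoponfutuvuuv/ → lempobonfuduvuuv.
Rule 2 (nasal place assimilation): /n/ precedes the labial consonant /f/, so it assimilates in place to [m]. /lempobonfuduvuuv/ → lempobomfuduvuuv.
Rule 3 (final a-epenthesis): the form ends in the consonant /v/, so [a] is inserted word-finally. /lempobomfuduvuuv/ → lempobomfuduvuuva.

lempobomfuduvuuva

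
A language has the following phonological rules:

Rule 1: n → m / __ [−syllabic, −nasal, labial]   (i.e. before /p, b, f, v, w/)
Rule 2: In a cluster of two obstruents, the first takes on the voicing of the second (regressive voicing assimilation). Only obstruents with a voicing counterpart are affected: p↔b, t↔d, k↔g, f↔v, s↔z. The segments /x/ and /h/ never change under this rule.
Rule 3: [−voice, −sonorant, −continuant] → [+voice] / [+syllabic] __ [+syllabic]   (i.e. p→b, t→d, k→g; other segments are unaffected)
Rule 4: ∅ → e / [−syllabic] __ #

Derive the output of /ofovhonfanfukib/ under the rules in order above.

ofofhomfamfugibe

Rule 1 (nasal place assimilation): /n/ precedes the labial consonant /f/, so it assimilates in place to [m]. /n/ precedes the labial consonant /f/, so it assimilates in place to [m]. /ofovhonfanfukib/ → ofovhomfamfukib.
Rule 2 (regressive voicing assimilation): /v/ precedes the voiceless obstruent /h/, so it devoices to [f] by assimilation. /ofovhomfamfukib/ → ofofhomfamfukib.
Rule 3 (intervocalic voicing): /k/ is a voiceless stop between vowels /u/ and /i/, so it voices to [g]. /ofofhomfamfukib/ → ofofhomfamfugib.
Rule 4 (final e-epenthesis): the form ends in the consonant /b/, so [e] is inserted word-finally. /ofofhomfamfugib/ → ofofhomfamfugibe.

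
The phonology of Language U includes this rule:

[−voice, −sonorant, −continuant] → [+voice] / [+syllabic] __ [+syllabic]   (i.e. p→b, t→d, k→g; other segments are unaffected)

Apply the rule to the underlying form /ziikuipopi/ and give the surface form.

ziiguibobi

/k/ is a voiceless stop between vowels /i/ and /u/, so it voices to [g].
/p/ is a voiceless stop between vowels /i/ and /o/, so it voices to [b].
/p/ is a voiceless stop between vowels /o/ and /i/, so it voices to [b].
Surface form: [ziiguibobi].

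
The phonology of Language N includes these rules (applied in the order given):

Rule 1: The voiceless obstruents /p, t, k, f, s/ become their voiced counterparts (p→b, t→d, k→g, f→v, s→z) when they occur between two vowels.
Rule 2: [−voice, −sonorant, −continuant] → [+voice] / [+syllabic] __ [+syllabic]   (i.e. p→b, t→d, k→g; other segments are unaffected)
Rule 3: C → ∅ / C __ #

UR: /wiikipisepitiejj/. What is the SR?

wiigibizebidiej

Rule 1 (intervocalic voicing): /k/ is a voiceless obstruent between vowels /i/ and /i/, so it voices to [g]. /p/ is a voiceless obstruent between vowels /i/ and /i/, so it voices to [b]. /s/ is a voiceless obstruent between vowels /i/ and /e/, so it voices to [z]. /p/ is a voiceless obstruent between vowels /e/ and /i/, so it voices to [b]. /t/ is a voiceless obstruent between vowels /i/ and /i/, so it voices to [d]. /wiikipisepitiejj/ → wiigibizebidiejj.
Rule 2 (intervocalic voicing): no segment meets the environment; /wiigibizebidiejj/ is unchanged.
Rule 3 (final cluster simplification): /j/ is the second consonant of a word-final cluster /jj/, so it deletes. /wiigibizebidiejj/ → wiigibizebidiej.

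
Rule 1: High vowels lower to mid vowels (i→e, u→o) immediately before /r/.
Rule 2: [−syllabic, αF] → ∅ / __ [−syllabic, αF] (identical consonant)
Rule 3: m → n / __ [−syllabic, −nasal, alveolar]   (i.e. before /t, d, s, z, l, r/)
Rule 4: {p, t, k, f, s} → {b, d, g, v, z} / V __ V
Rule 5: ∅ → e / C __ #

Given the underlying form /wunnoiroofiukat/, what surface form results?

Rule 1 (pre-rhotic lowering): /i/ is a high vowel immediately before /r/, so it lowers to [e]. /wunnoiroofiukat/ → wunnoeroofiukat.
Rule 2 (degemination): /nn/ is a geminate; the first /n/ deletes. /wunnoeroofiukat/ → wunoeroofiukat.
Rule 3 (nasal place assimilation): no segment meets the environment; /wunoeroofiukat/ is unchanged.
Rule 4 (intervocalic voicing): /f/ is a voiceless obstruent between vowels /o/ and /i/, so it voices to [v]. /k/ is a voiceless obstruent between vowels /u/ and /a/, so it voices to [g]. /wunoeroofiukat/ → wunoerooviugat.
Rule 5 (final e-epenthesis): the form ends in the consonant /t/, so [e] is inserted word-finally. /wunoerooviugat/ → wunoerooviugate.

wunoerooviugate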